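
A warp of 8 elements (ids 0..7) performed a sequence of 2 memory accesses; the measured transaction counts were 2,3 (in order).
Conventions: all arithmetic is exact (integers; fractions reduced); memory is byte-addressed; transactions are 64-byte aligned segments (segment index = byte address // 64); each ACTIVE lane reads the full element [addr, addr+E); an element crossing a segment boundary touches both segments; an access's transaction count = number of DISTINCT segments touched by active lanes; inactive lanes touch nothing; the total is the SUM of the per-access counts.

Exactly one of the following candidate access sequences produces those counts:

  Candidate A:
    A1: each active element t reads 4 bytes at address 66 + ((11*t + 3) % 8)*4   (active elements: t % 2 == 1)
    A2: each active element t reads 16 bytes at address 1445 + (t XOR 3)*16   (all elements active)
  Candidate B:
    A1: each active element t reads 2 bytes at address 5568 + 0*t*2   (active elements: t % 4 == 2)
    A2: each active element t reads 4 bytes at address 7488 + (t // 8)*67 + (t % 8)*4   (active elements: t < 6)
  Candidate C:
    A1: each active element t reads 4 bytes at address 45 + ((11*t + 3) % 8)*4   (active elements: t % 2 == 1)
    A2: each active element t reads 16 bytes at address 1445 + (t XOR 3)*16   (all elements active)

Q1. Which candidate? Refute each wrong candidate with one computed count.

A: A1 gives 1 transaction, not 2
B: A1 gives 1 transaction, not 2
C: all counts match (2,3)

Answer: C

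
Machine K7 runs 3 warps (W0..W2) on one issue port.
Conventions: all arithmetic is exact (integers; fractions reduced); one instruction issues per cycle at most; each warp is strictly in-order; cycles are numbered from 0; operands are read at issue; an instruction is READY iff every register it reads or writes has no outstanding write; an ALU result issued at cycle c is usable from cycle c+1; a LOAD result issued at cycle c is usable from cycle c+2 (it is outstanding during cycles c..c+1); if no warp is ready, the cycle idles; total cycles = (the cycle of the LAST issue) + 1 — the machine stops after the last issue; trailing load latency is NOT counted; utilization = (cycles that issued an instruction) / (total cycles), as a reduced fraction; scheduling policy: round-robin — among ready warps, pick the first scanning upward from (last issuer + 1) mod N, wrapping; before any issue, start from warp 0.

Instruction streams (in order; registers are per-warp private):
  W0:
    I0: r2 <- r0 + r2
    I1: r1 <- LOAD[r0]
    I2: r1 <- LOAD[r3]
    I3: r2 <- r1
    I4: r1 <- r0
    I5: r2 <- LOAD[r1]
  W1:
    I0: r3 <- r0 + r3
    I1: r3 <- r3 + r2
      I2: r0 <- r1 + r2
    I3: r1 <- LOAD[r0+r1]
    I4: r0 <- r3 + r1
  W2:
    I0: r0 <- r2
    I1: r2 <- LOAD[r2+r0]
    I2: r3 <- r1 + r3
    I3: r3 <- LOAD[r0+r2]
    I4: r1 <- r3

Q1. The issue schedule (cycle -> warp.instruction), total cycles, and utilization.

cycle 0: W0.I0
cycle 1: W1.I0
cycle 2: W2.I0
cycle 3: W0.I1
cycle 4: W1.I1
cycle 5: W2.I1
cycle 6: W0.I2
cycle 7: W1.I2
cycle 8: W2.I2
cycle 9: W0.I3
cycle 10: W1.I3
cycle 11: W2.I3
cycle 12: W0.I4
cycle 13: W1.I4
cycle 14: W2.I4
cycle 15: W0.I5

Answer: 16 cycles, utilization 1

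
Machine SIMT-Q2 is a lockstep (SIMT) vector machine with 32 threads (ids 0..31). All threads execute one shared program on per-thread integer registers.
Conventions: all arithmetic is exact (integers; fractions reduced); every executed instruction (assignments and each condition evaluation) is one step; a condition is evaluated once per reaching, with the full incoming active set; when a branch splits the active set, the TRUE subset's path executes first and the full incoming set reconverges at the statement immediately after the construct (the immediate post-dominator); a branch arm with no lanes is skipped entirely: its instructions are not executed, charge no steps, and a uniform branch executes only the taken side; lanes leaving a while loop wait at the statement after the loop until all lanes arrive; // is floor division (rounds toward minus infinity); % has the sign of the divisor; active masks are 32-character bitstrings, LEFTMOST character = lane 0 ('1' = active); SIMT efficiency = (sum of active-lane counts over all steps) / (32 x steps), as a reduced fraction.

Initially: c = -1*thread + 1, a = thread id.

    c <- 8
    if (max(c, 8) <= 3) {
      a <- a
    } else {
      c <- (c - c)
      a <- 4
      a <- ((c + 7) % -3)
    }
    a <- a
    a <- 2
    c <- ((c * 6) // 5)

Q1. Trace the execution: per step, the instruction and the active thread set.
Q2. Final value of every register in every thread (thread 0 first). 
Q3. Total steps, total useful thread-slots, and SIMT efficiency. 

step 0: c <- 8                       11111111111111111111111111111111
step 1: eval (max(c, 8) <= 3)        11111111111111111111111111111111
step 2: c <- (c - c)                 11111111111111111111111111111111
step 3: a <- 4                       11111111111111111111111111111111
step 4: a <- ((c + 7) % -3)          11111111111111111111111111111111
step 5: a <- a                       11111111111111111111111111111111
step 6: a <- 2                       11111111111111111111111111111111
step 7: c <- ((c * 6) // 5)          11111111111111111111111111111111

Answer: 8 steps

c: 0,0,0,0,0,0,0,0,0,0,0,0,0,0,0,0,0,0,0,0,0,0,0,0,0,0,0,0,0,0,0,0
a: 2,2,2,2,2,2,2,2,2,2,2,2,2,2,2,2,2,2,2,2,2,2,2,2,2,2,2,2,2,2,2,2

steps = 8; useful = 256; efficiency = 256/256 = 1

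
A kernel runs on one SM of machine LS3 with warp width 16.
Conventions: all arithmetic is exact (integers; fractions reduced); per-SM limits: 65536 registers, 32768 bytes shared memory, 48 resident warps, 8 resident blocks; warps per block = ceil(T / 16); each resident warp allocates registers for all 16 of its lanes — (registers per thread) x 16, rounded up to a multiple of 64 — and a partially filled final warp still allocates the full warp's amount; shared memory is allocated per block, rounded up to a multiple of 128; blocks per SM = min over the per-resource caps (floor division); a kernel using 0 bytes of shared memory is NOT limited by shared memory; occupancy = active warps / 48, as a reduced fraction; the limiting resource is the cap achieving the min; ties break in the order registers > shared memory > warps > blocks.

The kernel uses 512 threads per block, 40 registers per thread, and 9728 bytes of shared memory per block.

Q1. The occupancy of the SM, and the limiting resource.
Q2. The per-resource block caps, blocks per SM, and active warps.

Answer: occupancy 2/3, limited by warps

registers: 3 blocks
shared memory: 3 blocks
warps: 1 block
blocks: 8 blocks

Answer: 1 block, 32 active warps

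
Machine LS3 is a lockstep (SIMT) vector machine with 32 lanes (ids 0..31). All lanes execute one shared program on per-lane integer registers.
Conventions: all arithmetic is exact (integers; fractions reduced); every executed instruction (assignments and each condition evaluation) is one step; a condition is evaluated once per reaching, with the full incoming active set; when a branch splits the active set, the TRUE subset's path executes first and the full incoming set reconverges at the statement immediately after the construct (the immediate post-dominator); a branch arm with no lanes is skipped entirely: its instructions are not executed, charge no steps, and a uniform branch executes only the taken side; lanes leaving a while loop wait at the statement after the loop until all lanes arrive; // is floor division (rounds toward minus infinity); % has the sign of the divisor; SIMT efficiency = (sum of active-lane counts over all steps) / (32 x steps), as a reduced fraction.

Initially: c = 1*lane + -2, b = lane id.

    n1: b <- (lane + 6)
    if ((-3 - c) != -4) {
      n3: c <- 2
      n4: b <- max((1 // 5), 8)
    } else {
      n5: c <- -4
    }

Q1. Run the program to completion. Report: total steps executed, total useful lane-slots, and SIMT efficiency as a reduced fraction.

Answer: 5 steps, 127 useful, 127/160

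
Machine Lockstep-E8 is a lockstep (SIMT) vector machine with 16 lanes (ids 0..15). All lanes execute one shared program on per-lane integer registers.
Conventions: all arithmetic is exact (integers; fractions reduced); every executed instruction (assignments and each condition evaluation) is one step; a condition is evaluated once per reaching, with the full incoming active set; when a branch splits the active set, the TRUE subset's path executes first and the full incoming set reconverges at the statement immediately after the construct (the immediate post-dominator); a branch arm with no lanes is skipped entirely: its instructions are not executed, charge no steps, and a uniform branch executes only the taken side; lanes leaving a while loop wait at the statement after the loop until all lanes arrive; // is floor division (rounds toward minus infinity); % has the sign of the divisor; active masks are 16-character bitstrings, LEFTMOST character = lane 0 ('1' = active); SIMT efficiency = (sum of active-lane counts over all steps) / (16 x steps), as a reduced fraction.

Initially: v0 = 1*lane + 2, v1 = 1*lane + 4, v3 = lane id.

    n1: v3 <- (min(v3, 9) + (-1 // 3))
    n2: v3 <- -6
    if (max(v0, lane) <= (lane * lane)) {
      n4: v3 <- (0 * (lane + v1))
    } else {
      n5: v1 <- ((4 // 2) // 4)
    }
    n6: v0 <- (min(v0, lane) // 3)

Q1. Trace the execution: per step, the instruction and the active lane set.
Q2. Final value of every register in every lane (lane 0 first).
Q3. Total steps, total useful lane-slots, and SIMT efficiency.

step 0: v3 <- (min(v3, 9) + (-1 // 3)) 1111111111111111
step 1: v3 <- -6                     1111111111111111
step 2: eval (max(v0, lane) <= (lane * lane)) 1111111111111111
step 3: v3 <- (0 * (lane + v1))      0011111111111111
step 4: v1 <- ((4 // 2) // 4)        1100000000000000
step 5: v0 <- (min(v0, lane) // 3)   1111111111111111

Answer: 6 steps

v0: 0,0,0,1,1,1,2,2,2,3,3,3,4,4,4,5
v1: 0,0,6,7,8,9,10,11,12,13,14,15,16,17,18,19
v3: -6,-6,0,0,0,0,0,0,0,0,0,0,0,0,0,0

steps = 6; useful = 80; efficiency = 80/96 = 5/6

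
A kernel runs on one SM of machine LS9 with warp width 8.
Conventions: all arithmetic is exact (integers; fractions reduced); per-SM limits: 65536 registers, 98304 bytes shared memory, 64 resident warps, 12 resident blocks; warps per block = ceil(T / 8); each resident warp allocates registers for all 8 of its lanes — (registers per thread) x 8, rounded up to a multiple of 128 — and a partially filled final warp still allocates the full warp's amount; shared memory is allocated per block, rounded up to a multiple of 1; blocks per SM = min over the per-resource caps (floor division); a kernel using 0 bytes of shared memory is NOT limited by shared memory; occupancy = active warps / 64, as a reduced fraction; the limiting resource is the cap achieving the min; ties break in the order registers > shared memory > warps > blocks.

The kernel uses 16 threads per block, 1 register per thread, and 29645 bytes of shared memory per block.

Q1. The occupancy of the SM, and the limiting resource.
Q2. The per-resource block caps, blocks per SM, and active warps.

Answer: occupancy 3/32, limited by shared memory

registers: 256 blocks
shared memory: 3 blocks
warps: 32 blocks
blocks: 12 blocks

Answer: 3 blocks, 6 active warps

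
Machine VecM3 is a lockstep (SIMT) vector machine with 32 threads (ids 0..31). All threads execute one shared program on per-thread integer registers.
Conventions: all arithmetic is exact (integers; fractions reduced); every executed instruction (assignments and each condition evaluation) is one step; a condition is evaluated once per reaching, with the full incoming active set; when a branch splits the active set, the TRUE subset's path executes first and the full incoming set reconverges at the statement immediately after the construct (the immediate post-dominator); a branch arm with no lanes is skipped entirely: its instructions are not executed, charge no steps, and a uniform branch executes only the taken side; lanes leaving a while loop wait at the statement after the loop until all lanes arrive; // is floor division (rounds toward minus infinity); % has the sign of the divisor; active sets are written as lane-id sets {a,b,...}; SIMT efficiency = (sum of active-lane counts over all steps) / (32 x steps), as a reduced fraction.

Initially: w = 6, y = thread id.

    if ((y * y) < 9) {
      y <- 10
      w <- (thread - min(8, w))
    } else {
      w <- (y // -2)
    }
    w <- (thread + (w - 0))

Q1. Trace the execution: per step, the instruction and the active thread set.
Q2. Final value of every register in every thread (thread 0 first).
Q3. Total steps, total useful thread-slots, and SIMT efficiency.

step 0: eval ((y * y) < 9)           {0,1,2,3,4,5,6,7,8,9,10,11,12,13,14,15,16,17,18,19,20,21,22,23,24,25,26,27,28,29,30,31}
step 1: y <- 10                      {0,1,2}
step 2: w <- (thread - min(8, w))    {0,1,2}
step 3: w <- (y // -2)               {3,4,5,6,7,8,9,10,11,12,13,14,15,16,17,18,19,20,21,22,23,24,25,26,27,28,29,30,31}
step 4: w <- (thread + (w - 0))      {0,1,2,3,4,5,6,7,8,9,10,11,12,13,14,15,16,17,18,19,20,21,22,23,24,25,26,27,28,29,30,31}

Answer: 5 steps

w: -6,-4,-2,1,2,2,3,3,4,4,5,5,6,6,7,7,8,8,9,9,10,10,11,11,12,12,13,13,14,14,15,15
y: 10,10,10,3,4,5,6,7,8,9,10,11,12,13,14,15,16,17,18,19,20,21,22,23,24,25,26,27,28,29,30,31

steps = 5; useful = 99; efficiency = 99/160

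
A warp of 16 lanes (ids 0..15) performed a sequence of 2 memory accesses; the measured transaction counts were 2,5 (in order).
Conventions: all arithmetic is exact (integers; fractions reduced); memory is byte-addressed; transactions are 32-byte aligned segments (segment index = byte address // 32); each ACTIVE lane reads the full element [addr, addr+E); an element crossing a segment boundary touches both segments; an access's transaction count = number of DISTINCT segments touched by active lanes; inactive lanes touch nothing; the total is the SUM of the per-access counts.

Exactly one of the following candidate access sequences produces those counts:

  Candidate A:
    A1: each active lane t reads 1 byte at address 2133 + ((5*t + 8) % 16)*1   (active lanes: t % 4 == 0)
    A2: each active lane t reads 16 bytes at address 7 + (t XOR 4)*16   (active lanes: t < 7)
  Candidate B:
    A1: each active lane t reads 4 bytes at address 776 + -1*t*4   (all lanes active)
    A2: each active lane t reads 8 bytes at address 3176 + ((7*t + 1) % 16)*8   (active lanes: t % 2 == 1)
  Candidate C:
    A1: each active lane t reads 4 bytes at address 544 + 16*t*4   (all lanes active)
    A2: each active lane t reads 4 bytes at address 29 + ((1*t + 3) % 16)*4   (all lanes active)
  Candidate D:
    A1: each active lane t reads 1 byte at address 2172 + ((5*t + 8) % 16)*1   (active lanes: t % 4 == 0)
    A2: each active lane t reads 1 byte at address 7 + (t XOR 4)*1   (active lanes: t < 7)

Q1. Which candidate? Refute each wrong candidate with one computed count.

B: A1 gives 3 transactions, not 2
C: A1 gives 16 transactions, not 2
D: A2 gives 1 transaction, not 5
A: all counts match (2,5)

Answer: A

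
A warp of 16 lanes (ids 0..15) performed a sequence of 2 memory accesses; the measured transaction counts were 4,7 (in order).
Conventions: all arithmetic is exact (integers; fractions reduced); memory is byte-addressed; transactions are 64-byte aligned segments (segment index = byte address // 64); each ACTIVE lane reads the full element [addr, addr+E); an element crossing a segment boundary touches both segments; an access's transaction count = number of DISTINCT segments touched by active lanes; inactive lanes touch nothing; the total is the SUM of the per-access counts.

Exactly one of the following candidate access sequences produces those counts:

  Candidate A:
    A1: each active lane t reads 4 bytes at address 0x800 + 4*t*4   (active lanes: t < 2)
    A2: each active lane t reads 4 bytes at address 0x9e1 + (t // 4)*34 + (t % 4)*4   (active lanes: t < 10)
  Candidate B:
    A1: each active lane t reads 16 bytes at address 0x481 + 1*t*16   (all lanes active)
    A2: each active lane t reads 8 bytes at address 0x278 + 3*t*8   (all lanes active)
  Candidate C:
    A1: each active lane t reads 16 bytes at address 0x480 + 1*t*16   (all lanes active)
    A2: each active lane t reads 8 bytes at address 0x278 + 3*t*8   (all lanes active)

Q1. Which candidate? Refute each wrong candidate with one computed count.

A: A1 gives 1 transaction, not 4
B: A1 gives 5 transactions, not 4
C: all counts match (4,7)

Answer: C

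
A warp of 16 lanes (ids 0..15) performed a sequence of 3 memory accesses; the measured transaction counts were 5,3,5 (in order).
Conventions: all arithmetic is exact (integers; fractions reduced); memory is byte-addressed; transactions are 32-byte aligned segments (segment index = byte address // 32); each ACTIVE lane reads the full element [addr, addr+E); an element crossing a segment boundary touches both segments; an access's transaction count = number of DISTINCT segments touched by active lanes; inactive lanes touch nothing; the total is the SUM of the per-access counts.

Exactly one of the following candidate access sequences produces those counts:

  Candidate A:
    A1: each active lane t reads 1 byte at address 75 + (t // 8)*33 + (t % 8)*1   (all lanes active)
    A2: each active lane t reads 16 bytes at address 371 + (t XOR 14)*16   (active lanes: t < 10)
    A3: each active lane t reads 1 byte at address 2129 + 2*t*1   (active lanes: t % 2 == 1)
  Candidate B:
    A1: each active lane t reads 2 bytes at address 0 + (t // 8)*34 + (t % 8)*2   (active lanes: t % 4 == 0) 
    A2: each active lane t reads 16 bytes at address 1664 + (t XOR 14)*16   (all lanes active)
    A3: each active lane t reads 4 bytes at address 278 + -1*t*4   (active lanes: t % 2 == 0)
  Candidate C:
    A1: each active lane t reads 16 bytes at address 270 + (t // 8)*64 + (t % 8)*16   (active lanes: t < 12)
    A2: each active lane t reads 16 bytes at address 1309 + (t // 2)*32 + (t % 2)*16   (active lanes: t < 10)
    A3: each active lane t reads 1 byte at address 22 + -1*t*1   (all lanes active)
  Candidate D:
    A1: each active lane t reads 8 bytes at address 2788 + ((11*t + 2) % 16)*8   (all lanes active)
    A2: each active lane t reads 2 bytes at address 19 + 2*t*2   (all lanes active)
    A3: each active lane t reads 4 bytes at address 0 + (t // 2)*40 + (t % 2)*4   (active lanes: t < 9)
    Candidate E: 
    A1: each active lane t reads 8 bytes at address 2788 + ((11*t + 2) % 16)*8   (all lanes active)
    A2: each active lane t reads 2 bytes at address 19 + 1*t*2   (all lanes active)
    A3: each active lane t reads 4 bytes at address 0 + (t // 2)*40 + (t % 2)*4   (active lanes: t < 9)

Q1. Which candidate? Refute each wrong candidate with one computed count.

A: A1 gives 2 transactions, not 5
B: A1 gives 2 transactions, not 5
C: A2 gives 6 transactions, not 3
E: A2 gives 2 transactions, not 3
D: all counts match (5,3,5)

Answer: D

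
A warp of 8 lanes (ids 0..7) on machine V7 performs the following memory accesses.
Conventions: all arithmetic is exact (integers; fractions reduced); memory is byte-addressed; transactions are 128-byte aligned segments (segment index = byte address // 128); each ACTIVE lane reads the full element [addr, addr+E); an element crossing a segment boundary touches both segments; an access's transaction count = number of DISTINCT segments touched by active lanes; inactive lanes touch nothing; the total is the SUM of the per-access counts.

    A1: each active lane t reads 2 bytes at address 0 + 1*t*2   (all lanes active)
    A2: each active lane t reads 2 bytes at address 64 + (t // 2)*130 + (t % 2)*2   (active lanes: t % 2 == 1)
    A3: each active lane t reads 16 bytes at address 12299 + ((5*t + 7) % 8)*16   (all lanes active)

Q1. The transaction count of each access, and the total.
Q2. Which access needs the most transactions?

A1: 1 transaction
A2: 4 transactions
A3: 2 transactions

Answer: 1,4,2; total 7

Answer: A2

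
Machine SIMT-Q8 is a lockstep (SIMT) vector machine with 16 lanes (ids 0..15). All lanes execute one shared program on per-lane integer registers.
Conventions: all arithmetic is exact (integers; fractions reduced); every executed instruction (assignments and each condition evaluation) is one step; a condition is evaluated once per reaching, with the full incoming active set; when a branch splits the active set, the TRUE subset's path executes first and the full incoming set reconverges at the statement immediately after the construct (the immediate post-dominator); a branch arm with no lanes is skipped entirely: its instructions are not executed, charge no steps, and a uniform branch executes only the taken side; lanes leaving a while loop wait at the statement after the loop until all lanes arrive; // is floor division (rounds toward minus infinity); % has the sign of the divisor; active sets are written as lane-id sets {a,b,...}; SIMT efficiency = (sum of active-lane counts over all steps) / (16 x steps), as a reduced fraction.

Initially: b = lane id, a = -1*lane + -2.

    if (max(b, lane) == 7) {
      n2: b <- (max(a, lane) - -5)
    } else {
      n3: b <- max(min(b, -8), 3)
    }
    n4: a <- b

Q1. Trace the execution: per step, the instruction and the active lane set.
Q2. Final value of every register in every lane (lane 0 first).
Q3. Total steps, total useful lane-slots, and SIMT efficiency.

step 0: eval (max(b, lane) == 7)     {0,1,2,3,4,5,6,7,8,9,10,11,12,13,14,15}
step 1: b <- (max(a, lane) - -5)     {7}
step 2: b <- max(min(b, -8), 3)      {0,1,2,3,4,5,6,8,9,10,11,12,13,14,15}
step 3: a <- b                       {0,1,2,3,4,5,6,7,8,9,10,11,12,13,14,15}

Answer: 4 steps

b: 3,3,3,3,3,3,3,12,3,3,3,3,3,3,3,3
a: 3,3,3,3,3,3,3,12,3,3,3,3,3,3,3,3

steps = 4; useful = 48; efficiency = 48/64 = 3/4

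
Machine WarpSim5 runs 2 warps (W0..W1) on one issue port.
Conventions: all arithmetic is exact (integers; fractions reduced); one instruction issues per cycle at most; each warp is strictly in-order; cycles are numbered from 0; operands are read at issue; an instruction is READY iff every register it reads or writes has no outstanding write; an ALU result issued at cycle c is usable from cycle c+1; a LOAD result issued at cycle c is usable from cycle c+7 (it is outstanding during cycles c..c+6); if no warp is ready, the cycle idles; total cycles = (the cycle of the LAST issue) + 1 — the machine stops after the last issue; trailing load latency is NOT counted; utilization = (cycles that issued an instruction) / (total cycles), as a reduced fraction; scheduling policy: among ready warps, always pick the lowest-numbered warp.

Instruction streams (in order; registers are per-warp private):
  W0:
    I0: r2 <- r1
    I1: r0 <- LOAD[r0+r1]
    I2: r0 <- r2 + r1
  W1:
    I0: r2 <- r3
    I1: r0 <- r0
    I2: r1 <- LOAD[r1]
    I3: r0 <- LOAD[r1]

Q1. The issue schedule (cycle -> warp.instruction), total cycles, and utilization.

cycle 0: W0.I0
cycle 1: W0.I1
cycle 2: W1.I0
cycle 3: W1.I1
cycle 4: W1.I2
cycle 5: idle
cycle 6: idle
cycle 7: idle
cycle 8: W0.I2
cycle 9: idle
cycle 10: idle
cycle 11: W1.I3

Answer: 12 cycles, utilization 7/12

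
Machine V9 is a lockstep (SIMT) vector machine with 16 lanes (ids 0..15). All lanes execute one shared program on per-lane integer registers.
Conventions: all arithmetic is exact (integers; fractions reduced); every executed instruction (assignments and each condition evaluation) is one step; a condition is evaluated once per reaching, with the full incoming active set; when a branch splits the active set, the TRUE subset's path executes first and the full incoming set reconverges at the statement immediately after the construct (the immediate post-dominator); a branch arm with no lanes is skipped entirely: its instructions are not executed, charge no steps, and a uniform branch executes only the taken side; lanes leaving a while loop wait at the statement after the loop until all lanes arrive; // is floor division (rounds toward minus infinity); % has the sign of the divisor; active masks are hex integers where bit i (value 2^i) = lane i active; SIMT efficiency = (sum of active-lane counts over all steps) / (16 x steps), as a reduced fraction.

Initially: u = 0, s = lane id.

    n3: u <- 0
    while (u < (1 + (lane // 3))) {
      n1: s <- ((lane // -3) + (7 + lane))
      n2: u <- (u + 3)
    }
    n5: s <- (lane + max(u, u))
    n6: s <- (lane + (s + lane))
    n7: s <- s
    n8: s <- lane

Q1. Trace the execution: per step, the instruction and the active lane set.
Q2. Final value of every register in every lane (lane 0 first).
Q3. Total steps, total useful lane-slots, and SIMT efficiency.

step 0: u <- 0                       0xffff
step 1: eval (u < (1 + (lane // 3))) 0xffff
step 2: s <- ((lane // -3) + (7 + lane)) 0xffff
step 3: u <- (u + 3)                 0xffff
step 4: eval (u < (1 + (lane // 3))) 0xffff
step 5: s <- ((lane // -3) + (7 + lane)) 0xfe00
step 6: u <- (u + 3)                 0xfe00
step 7: eval (u < (1 + (lane // 3))) 0xfe00
step 8: s <- (lane + max(u, u))      0xffff
step 9: s <- (lane + (s + lane))     0xffff
step 10: s <- s                       0xffff
step 11: s <- lane                    0xffff

Answer: 12 steps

u: 3,3,3,3,3,3,3,3,3,6,6,6,6,6,6,6
s: 0,1,2,3,4,5,6,7,8,9,10,11,12,13,14,15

steps = 12; useful = 165; efficiency = 165/192 = 55/64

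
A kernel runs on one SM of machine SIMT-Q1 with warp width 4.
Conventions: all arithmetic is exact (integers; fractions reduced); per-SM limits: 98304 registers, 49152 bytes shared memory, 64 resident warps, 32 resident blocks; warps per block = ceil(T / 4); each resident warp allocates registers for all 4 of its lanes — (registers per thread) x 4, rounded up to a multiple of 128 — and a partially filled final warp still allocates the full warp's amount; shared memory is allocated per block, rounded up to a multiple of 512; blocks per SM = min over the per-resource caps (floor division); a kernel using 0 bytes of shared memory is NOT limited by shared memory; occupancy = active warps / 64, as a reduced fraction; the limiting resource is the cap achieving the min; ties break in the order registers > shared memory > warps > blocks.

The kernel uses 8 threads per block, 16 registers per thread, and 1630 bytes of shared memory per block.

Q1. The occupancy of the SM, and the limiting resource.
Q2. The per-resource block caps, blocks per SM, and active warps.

Answer: occupancy 3/4, limited by shared memory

registers: 384 blocks
shared memory: 24 blocks
warps: 32 blocks
blocks: 32 blocks

Answer: 24 blocks, 48 active warps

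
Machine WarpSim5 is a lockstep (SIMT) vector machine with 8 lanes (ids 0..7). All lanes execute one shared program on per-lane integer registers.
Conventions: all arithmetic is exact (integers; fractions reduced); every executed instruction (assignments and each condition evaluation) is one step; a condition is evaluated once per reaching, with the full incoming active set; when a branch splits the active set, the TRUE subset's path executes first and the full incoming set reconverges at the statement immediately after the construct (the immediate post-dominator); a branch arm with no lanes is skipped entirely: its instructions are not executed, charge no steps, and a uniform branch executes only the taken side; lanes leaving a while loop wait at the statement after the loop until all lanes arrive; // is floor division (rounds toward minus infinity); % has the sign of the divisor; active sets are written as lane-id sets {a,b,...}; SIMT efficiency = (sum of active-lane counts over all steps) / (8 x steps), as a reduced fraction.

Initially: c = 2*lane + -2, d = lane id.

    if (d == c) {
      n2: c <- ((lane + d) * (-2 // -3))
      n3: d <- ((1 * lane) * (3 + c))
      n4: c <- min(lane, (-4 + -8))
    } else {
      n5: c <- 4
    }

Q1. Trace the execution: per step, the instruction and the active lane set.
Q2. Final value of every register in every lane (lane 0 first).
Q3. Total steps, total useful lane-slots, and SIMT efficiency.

step 0: eval (d == c)                {0,1,2,3,4,5,6,7}
step 1: c <- ((lane + d) * (-2 // -3)) {2}
step 2: d <- ((1 * lane) * (3 + c))  {2}
step 3: c <- min(lane, (-4 + -8))    {2}
step 4: c <- 4                       {0,1,3,4,5,6,7}

Answer: 5 steps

c: 4,4,-12,4,4,4,4,4
d: 0,1,6,3,4,5,6,7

steps = 5; useful = 18; efficiency = 18/40 = 9/20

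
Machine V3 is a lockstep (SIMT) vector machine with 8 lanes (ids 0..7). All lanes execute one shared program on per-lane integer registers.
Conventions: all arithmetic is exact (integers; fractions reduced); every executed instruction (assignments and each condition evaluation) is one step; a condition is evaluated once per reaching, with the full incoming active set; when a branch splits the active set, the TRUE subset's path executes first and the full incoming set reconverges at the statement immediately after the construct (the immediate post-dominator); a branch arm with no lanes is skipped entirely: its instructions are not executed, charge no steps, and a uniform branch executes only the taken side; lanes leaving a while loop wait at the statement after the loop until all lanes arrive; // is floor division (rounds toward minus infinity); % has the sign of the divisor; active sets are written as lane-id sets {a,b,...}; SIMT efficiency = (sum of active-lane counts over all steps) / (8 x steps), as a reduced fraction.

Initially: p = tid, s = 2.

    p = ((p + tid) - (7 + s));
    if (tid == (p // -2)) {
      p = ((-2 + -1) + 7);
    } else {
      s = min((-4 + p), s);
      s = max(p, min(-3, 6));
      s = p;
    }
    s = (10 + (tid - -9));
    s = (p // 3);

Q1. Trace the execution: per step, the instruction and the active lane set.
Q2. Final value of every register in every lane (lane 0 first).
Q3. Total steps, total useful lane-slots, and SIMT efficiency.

step 0: p <- ((p + tid) - (7 + s))   {0,1,2,3,4,5,6,7}
step 1: eval (tid == (p // -2))      {0,1,2,3,4,5,6,7}
step 2: p <- ((-2 + -1) + 7)         {2}
step 3: s <- min((-4 + p), s)        {0,1,3,4,5,6,7}
step 4: s <- max(p, min(-3, 6))      {0,1,3,4,5,6,7}
step 5: s <- p                       {0,1,3,4,5,6,7}
step 6: s <- (10 + (tid - -9))       {0,1,2,3,4,5,6,7}
step 7: s <- (p // 3)                {0,1,2,3,4,5,6,7}

Answer: 8 steps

p: -9,-7,4,-3,-1,1,3,5
s: -3,-3,1,-1,-1,0,1,1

steps = 8; useful = 54; efficiency = 54/64 = 27/32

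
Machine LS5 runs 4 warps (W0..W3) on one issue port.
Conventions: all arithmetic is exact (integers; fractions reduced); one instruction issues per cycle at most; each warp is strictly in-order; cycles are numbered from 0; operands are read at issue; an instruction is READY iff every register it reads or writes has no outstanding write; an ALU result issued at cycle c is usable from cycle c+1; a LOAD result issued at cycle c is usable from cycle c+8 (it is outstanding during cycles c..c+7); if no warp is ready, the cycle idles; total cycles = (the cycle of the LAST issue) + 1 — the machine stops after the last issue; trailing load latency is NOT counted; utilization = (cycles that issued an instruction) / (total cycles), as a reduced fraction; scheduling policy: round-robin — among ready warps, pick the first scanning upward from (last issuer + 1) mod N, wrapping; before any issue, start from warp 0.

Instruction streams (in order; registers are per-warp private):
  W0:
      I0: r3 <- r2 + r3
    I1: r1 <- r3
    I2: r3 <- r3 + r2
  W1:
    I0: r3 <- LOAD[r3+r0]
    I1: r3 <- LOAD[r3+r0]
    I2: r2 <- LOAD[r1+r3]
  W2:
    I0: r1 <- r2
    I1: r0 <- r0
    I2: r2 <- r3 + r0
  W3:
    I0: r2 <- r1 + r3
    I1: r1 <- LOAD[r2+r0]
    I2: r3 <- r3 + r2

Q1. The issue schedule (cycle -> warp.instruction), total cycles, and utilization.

cycle 0: W0.I0
cycle 1: W1.I0
cycle 2: W2.I0
cycle 3: W3.I0
cycle 4: W0.I1
cycle 5: W2.I1
cycle 6: W3.I1
cycle 7: W0.I2
cycle 8: W2.I2
cycle 9: W3.I2
cycle 10: W1.I1
cycle 11: idle
cycle 12: idle
cycle 13: idle
cycle 14: idle
cycle 15: idle
cycle 16: idle
cycle 17: idle
cycle 18: W1.I2

Answer: 19 cycles, utilization 12/19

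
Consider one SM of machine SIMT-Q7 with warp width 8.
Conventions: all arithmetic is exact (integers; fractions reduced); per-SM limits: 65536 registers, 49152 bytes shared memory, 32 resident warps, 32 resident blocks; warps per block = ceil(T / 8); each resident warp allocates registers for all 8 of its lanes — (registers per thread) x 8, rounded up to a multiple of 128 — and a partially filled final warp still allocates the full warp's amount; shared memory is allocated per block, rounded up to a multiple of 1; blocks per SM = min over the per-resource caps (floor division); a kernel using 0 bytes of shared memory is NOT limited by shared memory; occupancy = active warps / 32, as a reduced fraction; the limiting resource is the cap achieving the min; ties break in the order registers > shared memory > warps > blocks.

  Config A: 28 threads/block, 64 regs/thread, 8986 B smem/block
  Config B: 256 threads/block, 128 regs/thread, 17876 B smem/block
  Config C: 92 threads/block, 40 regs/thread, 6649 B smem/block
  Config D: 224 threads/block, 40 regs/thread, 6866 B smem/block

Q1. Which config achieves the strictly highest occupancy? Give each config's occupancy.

occupancies: A 5/8, B 1, C 3/4, D 7/8

Answer: B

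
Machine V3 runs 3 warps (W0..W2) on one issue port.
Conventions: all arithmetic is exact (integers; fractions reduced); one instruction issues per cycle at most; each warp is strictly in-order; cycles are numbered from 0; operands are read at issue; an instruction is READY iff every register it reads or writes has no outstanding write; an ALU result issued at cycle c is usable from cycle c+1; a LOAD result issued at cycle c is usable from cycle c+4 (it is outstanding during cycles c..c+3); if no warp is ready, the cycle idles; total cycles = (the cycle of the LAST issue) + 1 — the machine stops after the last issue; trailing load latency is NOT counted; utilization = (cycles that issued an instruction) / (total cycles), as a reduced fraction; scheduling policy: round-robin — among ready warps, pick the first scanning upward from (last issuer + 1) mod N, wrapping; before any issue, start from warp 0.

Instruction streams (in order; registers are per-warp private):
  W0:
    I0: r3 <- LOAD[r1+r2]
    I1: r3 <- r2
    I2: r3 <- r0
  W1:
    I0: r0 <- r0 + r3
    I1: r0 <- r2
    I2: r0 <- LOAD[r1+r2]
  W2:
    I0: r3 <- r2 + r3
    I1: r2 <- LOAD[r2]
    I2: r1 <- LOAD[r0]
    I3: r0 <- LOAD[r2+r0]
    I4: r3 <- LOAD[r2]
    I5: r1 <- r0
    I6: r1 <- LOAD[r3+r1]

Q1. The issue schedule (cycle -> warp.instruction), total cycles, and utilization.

cycle 0: W0.I0
cycle 1: W1.I0
cycle 2: W2.I0
cycle 3: W1.I1
cycle 4: W2.I1
cycle 5: W0.I1
cycle 6: W1.I2
cycle 7: W2.I2
cycle 8: W0.I2
cycle 9: W2.I3
cycle 10: W2.I4
cycle 11: idle
cycle 12: idle
cycle 13: W2.I5
cycle 14: W2.I6

Answer: 15 cycles, utilization 13/15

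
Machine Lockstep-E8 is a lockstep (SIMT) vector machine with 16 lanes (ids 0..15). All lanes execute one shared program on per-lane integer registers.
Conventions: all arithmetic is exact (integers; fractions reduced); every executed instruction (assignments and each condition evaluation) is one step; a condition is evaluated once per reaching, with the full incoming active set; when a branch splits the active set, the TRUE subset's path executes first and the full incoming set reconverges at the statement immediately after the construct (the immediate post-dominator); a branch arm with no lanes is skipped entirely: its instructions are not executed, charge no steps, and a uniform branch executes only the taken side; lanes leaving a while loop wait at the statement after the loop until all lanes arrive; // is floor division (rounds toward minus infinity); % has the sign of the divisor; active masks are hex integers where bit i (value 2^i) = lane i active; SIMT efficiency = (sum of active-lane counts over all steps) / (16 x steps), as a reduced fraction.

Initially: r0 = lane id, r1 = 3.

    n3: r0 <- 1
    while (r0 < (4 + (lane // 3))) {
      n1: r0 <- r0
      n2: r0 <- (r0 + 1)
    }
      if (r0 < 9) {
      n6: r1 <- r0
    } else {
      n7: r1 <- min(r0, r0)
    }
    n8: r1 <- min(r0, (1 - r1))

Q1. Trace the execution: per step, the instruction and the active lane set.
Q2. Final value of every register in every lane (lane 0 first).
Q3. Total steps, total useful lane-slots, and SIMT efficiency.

step 0: r0 <- 1                      0xffff
step 1: eval (r0 < (4 + (lane // 3))) 0xffff
step 2: r0 <- r0                     0xffff
step 3: r0 <- (r0 + 1)               0xffff
step 4: eval (r0 < (4 + (lane // 3))) 0xffff
step 5: r0 <- r0                     0xffff
step 6: r0 <- (r0 + 1)               0xffff
step 7: eval (r0 < (4 + (lane // 3))) 0xffff
step 8: r0 <- r0                     0xffff
step 9: r0 <- (r0 + 1)               0xffff
step 10: eval (r0 < (4 + (lane // 3))) 0xffff
step 11: r0 <- r0                     0xfff8
step 12: r0 <- (r0 + 1)               0xfff8
step 13: eval (r0 < (4 + (lane // 3))) 0xfff8
step 14: r0 <- r0                     0xffc0
step 15: r0 <- (r0 + 1)               0xffc0
step 16: eval (r0 < (4 + (lane // 3))) 0xffc0
step 17: r0 <- r0                     0xfe00
step 18: r0 <- (r0 + 1)               0xfe00
step 19: eval (r0 < (4 + (lane // 3))) 0xfe00
step 20: r0 <- r0                     0xf000
step 21: r0 <- (r0 + 1)               0xf000
step 22: eval (r0 < (4 + (lane // 3))) 0xf000
step 23: r0 <- r0                     0x8000
step 24: r0 <- (r0 + 1)               0x8000
step 25: eval (r0 < (4 + (lane // 3))) 0x8000
step 26: eval (r0 < 9)                0xffff
step 27: r1 <- r0                     0x7fff
step 28: r1 <- min(r0, r0)            0x8000
step 29: r1 <- min(r0, (1 - r1))      0xffff

Answer: 30 steps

r0: 4,4,4,5,5,5,6,6,6,7,7,7,8,8,8,9
r1: -3,-3,-3,-4,-4,-4,-5,-5,-5,-6,-6,-6,-7,-7,-7,-8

steps = 30; useful = 329; efficiency = 329/480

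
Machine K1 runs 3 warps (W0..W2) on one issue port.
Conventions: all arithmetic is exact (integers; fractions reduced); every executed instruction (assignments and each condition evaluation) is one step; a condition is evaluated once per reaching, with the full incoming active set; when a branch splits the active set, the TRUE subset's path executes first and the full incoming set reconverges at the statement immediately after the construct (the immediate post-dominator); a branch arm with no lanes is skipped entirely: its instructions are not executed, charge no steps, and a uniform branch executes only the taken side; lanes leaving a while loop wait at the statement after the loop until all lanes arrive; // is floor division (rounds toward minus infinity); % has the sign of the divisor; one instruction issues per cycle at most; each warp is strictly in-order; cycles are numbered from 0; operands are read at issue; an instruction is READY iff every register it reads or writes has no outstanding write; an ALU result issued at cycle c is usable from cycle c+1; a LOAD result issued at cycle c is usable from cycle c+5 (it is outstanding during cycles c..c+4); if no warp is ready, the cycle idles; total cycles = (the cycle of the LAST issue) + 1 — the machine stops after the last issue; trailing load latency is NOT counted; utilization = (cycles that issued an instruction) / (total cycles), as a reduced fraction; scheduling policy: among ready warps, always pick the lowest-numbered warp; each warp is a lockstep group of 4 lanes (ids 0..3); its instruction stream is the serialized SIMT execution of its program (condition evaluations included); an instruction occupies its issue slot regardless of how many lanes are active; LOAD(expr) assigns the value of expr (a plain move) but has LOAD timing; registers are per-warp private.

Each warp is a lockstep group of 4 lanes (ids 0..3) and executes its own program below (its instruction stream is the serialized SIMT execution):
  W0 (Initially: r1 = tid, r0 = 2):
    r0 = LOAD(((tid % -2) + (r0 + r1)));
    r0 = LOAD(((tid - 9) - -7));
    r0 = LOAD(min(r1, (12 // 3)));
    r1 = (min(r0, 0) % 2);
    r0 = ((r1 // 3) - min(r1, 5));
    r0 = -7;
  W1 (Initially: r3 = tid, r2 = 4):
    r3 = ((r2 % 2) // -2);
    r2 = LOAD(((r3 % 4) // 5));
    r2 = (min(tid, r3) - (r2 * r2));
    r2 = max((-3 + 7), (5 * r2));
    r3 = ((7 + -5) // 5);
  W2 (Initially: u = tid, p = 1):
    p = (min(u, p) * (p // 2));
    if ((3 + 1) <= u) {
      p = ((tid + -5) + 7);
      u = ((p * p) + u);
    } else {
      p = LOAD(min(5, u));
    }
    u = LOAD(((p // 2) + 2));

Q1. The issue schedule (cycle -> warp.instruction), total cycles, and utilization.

cycle 0: W0.I0
cycle 1: W1.I0
cycle 2: W1.I1
cycle 3: W2.I0
cycle 4: W2.I1
cycle 5: W0.I1
cycle 6: W2.I2
cycle 7: W1.I2
cycle 8: W1.I3
cycle 9: W1.I4
cycle 10: W0.I2
cycle 11: W2.I3
cycle 12: idle
cycle 13: idle
cycle 14: idle
cycle 15: W0.I3
cycle 16: W0.I4
cycle 17: W0.I5

Answer: 18 cycles, utilization 5/6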